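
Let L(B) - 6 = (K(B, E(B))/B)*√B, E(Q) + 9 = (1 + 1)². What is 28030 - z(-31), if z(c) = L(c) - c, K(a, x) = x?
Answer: 27993 - 5*I*√31/31 ≈ 27993.0 - 0.89803*I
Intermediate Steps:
E(Q) = -5 (E(Q) = -9 + (1 + 1)² = -9 + 2² = -9 + 4 = -5)
L(B) = 6 - 5/√B (L(B) = 6 + (-5/B)*√B = 6 - 5/√B)
z(c) = 6 - c - 5/√c (z(c) = (6 - 5/√c) - c = 6 - c - 5/√c)
28030 - z(-31) = 28030 - (6 - 1*(-31) - (-5)*I*√31/31) = 28030 - (6 + 31 - (-5)*I*√31/31) = 28030 - (6 + 31 + 5*I*√31/31) = 28030 - (37 + 5*I*√31/31) = 28030 + (-37 - 5*I*√31/31) = 27993 - 5*I*√31/31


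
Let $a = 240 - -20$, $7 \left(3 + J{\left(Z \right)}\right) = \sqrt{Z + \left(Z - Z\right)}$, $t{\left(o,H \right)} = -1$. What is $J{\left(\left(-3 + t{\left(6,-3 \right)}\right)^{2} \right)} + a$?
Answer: $\frac{1803}{7} \approx 257.57$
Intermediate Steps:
$J{\left(Z \right)} = -3 + \frac{\sqrt{Z}}{7}$ ($J{\left(Z \right)} = -3 + \frac{\sqrt{Z + \left(Z - Z\right)}}{7} = -3 + \frac{\sqrt{Z + 0}}{7} = -3 + \frac{\sqrt{Z}}{7}$)
$a = 260$ ($a = 240 + 20 = 260$)
$J{\left(\left(-3 + t{\left(6,-3 \right)}\right)^{2} \right)} + a = \left(-3 + \frac{\sqrt{\left(-3 - 1\right)^{2}}}{7}\right) + 260 = \left(-3 + \frac{\sqrt{\left(-4\right)^{2}}}{7}\right) + 260 = \left(-3 + \frac{\sqrt{16}}{7}\right) + 260 = \left(-3 + \frac{1}{7} \cdot 4\right) + 260 = \left(-3 + \frac{4}{7}\right) + 260 = - \frac{17}{7} + 260 = \frac{1803}{7}$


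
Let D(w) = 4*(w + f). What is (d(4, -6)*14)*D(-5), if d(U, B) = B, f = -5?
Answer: 3360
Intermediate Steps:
D(w) = -20 + 4*w (D(w) = 4*(w - 5) = 4*(-5 + w) = -20 + 4*w)
(d(4, -6)*14)*D(-5) = (-6*14)*(-20 + 4*(-5)) = -84*(-20 - 20) = -84*(-40) = 3360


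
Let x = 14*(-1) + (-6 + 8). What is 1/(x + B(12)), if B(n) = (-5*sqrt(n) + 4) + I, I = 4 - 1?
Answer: 1/55 - 2*sqrt(3)/55 ≈ -0.044802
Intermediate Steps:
I = 3
x = -12 (x = -14 + 2 = -12)
B(n) = 7 - 5*sqrt(n) (B(n) = (-5*sqrt(n) + 4) + 3 = (4 - 5*sqrt(n)) + 3 = 7 - 5*sqrt(n))
1/(x + B(12)) = 1/(-12 + (7 - 10*sqrt(3))) = 1/(-5 - 10*sqrt(3))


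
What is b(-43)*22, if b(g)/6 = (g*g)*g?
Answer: -10494924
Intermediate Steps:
b(g) = 6*g**3 (b(g) = 6*((g*g)*g) = 6*(g**2*g) = 6*g**3)
b(-43)*22 = (6*(-43)**3)*22 = (6*(-79507))*22 = -477042*22 = -10494924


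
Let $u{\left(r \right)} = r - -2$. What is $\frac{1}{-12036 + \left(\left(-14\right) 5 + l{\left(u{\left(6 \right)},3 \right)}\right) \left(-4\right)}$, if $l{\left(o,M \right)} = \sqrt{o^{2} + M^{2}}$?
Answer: $- \frac{2939}{34550592} + \frac{\sqrt{73}}{34550592} \approx -8.4816 \cdot 10^{-5}$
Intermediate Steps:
$u{\left(r \right)} = 2 + r$ ($u{\left(r \right)} = r + 2 = 2 + r$)
$l{\left(o,M \right)} = \sqrt{M^{2} + o^{2}}$
$\frac{1}{-12036 + \left(\left(-14\right) 5 + l{\left(u{\left(6 \right)},3 \right)}\right) \left(-4\right)} = \frac{1}{-12036 + \left(\left(-14\right) 5 + \sqrt{3^{2} + \left(2 + 6\right)^{2}}\right) \left(-4\right)} = \frac{1}{-12036 + \left(-70 + \sqrt{9 + 8^{2}}\right) \left(-4\right)} = \frac{1}{-12036 + \left(-70 + \sqrt{9 + 64}\right) \left(-4\right)} = \frac{1}{-12036 + \left(-70 + \sqrt{73}\right) \left(-4\right)} = \frac{1}{-12036 + \left(280 - 4 \sqrt{73}\right)} = \frac{1}{-11756 - 4 \sqrt{73}}$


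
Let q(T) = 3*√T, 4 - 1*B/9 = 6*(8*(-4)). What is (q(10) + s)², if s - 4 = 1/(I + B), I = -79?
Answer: 300971331/2839225 + 40446*√10/1685 ≈ 181.91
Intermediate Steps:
B = 1764 (B = 36 - 54*8*(-4) = 36 - 54*(-32) = 36 - 9*(-192) = 36 + 1728 = 1764)
s = 6741/1685 (s = 4 + 1/(-79 + 1764) = 4 + 1/1685 = 6741/1685 ≈ 4.0006)
(q(10) + s)² = (3*√10 + 6741/1685)² = (6741/1685 + 3*√10)²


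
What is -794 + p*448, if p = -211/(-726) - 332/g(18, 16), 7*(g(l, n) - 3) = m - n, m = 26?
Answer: -385407874/11253 ≈ -34249.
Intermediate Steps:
g(l, n) = 47/7 - n/7 (g(l, n) = 3 + (26 - n)/7 = 3 + (26/7 - n/7) = 47/7 - n/7)
p = -1680683/22506 (p = -211/(-726) - 332/(47/7 - 1/7*16) = -211*(-1/726) - 332/(47/7 - 16/7) = 211/726 - 332/31/7 = 211/726 - 332*7/31 = 211/726 - 2324/31 = -1680683/22506 ≈ -74.677)
-794 + p*448 = -794 - 1680683/22506*448 = -794 - 376472992/11253 = -385407874/11253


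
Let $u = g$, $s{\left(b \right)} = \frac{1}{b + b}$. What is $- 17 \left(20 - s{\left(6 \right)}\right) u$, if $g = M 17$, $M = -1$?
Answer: $\frac{69071}{12} \approx 5755.9$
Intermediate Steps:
$s{\left(b \right)} = \frac{1}{2 b}$
$g = -17$ ($g = \left(-1\right) 17 = -17$)
$u = -17$
$- 17 \left(20 - s{\left(6 \right)}\right) u = - 17 \left(20 - \frac{1}{2 \cdot 6}\right) \left(-17\right) = - 17 \left(20 - \frac{1}{2} \cdot \frac{1}{6}\right) \left(-17\right) = - 17 \left(20 - \frac{1}{12}\right) \left(-17\right) = \left(-17\right) \frac{239}{12} \left(-17\right) = \left(- \frac{4063}{12}\right) \left(-17\right) = \frac{69071}{12}$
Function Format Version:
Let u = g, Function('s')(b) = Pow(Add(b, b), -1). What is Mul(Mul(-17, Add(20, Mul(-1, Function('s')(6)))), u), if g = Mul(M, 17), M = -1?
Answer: Rational(69071, 12) ≈ 5755.9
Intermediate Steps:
Function('s')(b) = Mul(Rational(1, 2), Pow(b, -1)) (Function('s')(b) = Pow(Mul(2, b), -1) = Mul(Rational(1, 2), Pow(b, -1)))
g = -17 (g = Mul(-1, 17) = -17)
u = -17
Mul(Mul(-17, Add(20, Mul(-1, Function('s')(6)))), u) = Mul(Mul(-17, Add(20, Mul(-1, Mul(Rational(1, 2), Pow(6, -1))))), -17) = Mul(Mul(-17, Add(20, Mul(-1, Mul(Rational(1, 2), Rational(1, 6))))), -17) = Mul(Mul(-17, Add(20, Mul(-1, Rational(1, 12)))), -17) = Mul(Mul(-17, Add(20, Rational(-1, 12))), -17) = Mul(Mul(-17, Rational(239, 12)), -17) = Mul(Rational(-4063, 12), -17) = Rational(69071, 12)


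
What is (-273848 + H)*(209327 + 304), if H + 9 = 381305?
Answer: 22524431688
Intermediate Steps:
H = 381296 (H = -9 + 381305 = 381296)
(-273848 + H)*(209327 + 304) = (-273848 + 381296)*(209327 + 304) = 107448*209631 = 22524431688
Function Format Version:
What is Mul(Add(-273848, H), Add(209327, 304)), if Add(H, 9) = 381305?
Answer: 22524431688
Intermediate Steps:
H = 381296 (H = Add(-9, 381305) = 381296)
Mul(Add(-273848, H), Add(209327, 304)) = Mul(Add(-273848, 381296), Add(209327, 304)) = Mul(107448, 209631) = 22524431688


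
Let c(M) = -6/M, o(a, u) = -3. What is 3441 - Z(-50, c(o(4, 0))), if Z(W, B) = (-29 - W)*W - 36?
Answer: 4527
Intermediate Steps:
Z(W, B) = -36 + W*(-29 - W) (Z(W, B) = W*(-29 - W) - 36 = -36 + W*(-29 - W))
3441 - Z(-50, c(o(4, 0))) = 3441 - (-36 - 1*(-50)² - 29*(-50)) = 3441 - (-36 - 1*2500 + 1450) = 3441 - (-36 - 2500 + 1450) = 3441 - 1*(-1086) = 3441 + 1086 = 4527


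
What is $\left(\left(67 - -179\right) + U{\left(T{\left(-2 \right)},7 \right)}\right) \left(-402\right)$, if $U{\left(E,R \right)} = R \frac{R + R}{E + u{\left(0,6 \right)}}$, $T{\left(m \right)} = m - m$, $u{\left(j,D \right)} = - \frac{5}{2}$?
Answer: $- \frac{415668}{5} \approx -83134.0$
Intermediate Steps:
$u{\left(j,D \right)} = - \frac{5}{2}$ ($u{\left(j,D \right)} = \left(-5\right) \frac{1}{2} = - \frac{5}{2}$)
$T{\left(m \right)} = 0$
$U{\left(E,R \right)} = \frac{2 R^{2}}{- \frac{5}{2} + E}$ ($U{\left(E,R \right)} = R \frac{R + R}{E - \frac{5}{2}} = R \frac{2 R}{- \frac{5}{2} + E} = \frac{2 R^{2}}{- \frac{5}{2} + E}$)
$\left(\left(67 - -179\right) + U{\left(T{\left(-2 \right)},7 \right)}\right) \left(-402\right) = \left(\left(67 - -179\right) + \frac{4 \cdot 7^{2}}{-5 + 2 \cdot 0}\right) \left(-402\right) = \left(\left(67 + 179\right) + 4 \cdot 49 \frac{1}{-5 + 0}\right) \left(-402\right) = \left(246 + 4 \cdot 49 \frac{1}{-5}\right) \left(-402\right) = \left(246 + 4 \cdot 49 \left(- \frac{1}{5}\right)\right) \left(-402\right) = \left(246 - \frac{196}{5}\right) \left(-402\right) = \frac{1034}{5} \left(-402\right) = - \frac{415668}{5}$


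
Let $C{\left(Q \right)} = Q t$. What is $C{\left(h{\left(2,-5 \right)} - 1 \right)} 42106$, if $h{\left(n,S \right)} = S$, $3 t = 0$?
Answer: $0$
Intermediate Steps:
$t = 0$ ($t = \frac{1}{3} \cdot 0 = 0$)
$C{\left(Q \right)} = 0$ ($C{\left(Q \right)} = Q 0 = 0$)
$C{\left(h{\left(2,-5 \right)} - 1 \right)} 42106 = 0 \cdot 42106 = 0$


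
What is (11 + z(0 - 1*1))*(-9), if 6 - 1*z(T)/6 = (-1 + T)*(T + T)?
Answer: -207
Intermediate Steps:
z(T) = 36 - 12*T*(-1 + T) (z(T) = 36 - 6*(-1 + T)*(T + T) = 36 - 6*(-1 + T)*2*T = 36 - 12*T*(-1 + T))
(11 + z(0 - 1*1))*(-9) = (11 + (36 - 12*(0 - 1*1)² + 12*(0 - 1*1)))*(-9) = (11 + (36 - 12*(0 - 1)² + 12*(0 - 1)))*(-9) = (11 + (36 - 12*(-1)² + 12*(-1)))*(-9) = (11 + (36 - 12*1 - 12))*(-9) = (11 + (36 - 12 - 12))*(-9) = (11 + 12)*(-9) = 23*(-9) = -207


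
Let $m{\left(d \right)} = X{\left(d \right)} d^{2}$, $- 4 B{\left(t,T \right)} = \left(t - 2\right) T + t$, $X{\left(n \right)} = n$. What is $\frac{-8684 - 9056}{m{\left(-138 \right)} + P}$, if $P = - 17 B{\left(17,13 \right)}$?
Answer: $\frac{17740}{2627171} \approx 0.0067525$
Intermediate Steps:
$B{\left(t,T \right)} = - \frac{t}{4} - \frac{T \left(-2 + t\right)}{4}$ ($B{\left(t,T \right)} = - \frac{\left(t - 2\right) T + t}{4} = - \frac{\left(-2 + t\right) T + t}{4} = - \frac{T \left(-2 + t\right) + t}{4} = - \frac{t + T \left(-2 + t\right)}{4} = - \frac{t}{4} - \frac{T \left(-2 + t\right)}{4}$)
$m{\left(d \right)} = d^{3}$ ($m{\left(d \right)} = d d^{2} = d^{3}$)
$P = 901$ ($P = - 17 \left(\frac{1}{2} \cdot 13 - \frac{17}{4} - \frac{13}{4} \cdot 17\right) = - 17 \left(\frac{13}{2} - \frac{17}{4} - \frac{221}{4}\right) = \left(-17\right) \left(-53\right) = 901$)
$\frac{-8684 - 9056}{m{\left(-138 \right)} + P} = \frac{-8684 - 9056}{\left(-138\right)^{3} + 901} = - \frac{17740}{-2628072 + 901} = - \frac{17740}{-2627171} = \left(-17740\right) \left(- \frac{1}{2627171}\right) = \frac{17740}{2627171}$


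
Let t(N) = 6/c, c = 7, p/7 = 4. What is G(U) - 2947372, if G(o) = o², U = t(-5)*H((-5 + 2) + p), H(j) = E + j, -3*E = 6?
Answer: -144402184/49 ≈ -2.9470e+6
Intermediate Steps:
p = 28 (p = 7*4 = 28)
E = -2 (E = -⅓*6 = -2)
H(j) = -2 + j
t(N) = 6/7
U = 138/7 (U = 6*(-2 + ((-5 + 2) + 28))/7 = 6*(-2 + (-3 + 28))/7 = 6*(-2 + 25)/7 = (6/7)*23 = 138/7 ≈ 19.714)
G(U) - 2947372 = (138/7)² - 2947372 = 19044/49 - 2947372 = -144402184/49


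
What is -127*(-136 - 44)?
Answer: 22860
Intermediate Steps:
-127*(-136 - 44) = -127*(-180) = 22860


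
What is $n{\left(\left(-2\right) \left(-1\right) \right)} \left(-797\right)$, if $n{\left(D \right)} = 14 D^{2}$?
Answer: $-44632$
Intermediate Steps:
$n{\left(\left(-2\right) \left(-1\right) \right)} \left(-797\right) = 14 \left(\left(-2\right) \left(-1\right)\right)^{2} \left(-797\right) = 14 \cdot 2^{2} \left(-797\right) = 14 \cdot 4 \left(-797\right) = 56 \left(-797\right) = -44632$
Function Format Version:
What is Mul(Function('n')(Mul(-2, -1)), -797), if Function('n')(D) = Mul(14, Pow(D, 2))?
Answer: -44632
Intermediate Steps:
Mul(Function('n')(Mul(-2, -1)), -797) = Mul(Mul(14, Pow(Mul(-2, -1), 2)), -797) = Mul(Mul(14, Pow(2, 2)), -797) = Mul(Mul(14, 4), -797) = Mul(56, -797) = -44632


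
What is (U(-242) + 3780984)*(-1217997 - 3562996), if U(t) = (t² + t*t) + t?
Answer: -18635689184910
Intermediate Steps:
U(t) = t + 2*t² (U(t) = (t² + t²) + t = 2*t² + t = t + 2*t²)
(U(-242) + 3780984)*(-1217997 - 3562996) = (-242*(1 + 2*(-242)) + 3780984)*(-1217997 - 3562996) = (-242*(1 - 484) + 3780984)*(-4780993) = (-242*(-483) + 3780984)*(-4780993) = (116886 + 3780984)*(-4780993) = 3897870*(-4780993) = -18635689184910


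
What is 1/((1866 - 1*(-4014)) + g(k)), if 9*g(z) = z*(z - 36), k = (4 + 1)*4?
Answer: 9/52600 ≈ 0.00017110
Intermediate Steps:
k = 20 (k = 5*4 = 20)
g(z) = z*(-36 + z)/9 (g(z) = (z*(z - 36))/9 = (z*(-36 + z))/9 = z*(-36 + z)/9)
1/((1866 - 1*(-4014)) + g(k)) = 1/((1866 - 1*(-4014)) + (⅑)*20*(-36 + 20)) = 1/((1866 + 4014) + (⅑)*20*(-16)) = 1/(5880 - 320/9) = 1/(52600/9) = 9/52600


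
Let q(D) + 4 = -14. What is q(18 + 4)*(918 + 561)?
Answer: -26622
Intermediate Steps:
q(D) = -18 (q(D) = -4 - 14 = -18)
q(18 + 4)*(918 + 561) = -18*(918 + 561) = -18*1479 = -26622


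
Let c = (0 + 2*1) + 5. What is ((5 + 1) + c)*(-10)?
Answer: -130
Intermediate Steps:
c = 7 (c = (0 + 2) + 5 = 2 + 5 = 7)
((5 + 1) + c)*(-10) = ((5 + 1) + 7)*(-10) = (6 + 7)*(-10) = 13*(-10) = -130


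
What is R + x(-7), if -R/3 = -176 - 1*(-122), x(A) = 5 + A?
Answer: 160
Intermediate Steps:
R = 162 (R = -3*(-176 - 1*(-122)) = -3*(-176 + 122) = -3*(-54) = 162)
R + x(-7) = 162 + (5 - 7) = 162 - 2 = 160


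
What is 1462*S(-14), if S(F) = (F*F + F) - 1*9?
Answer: 252926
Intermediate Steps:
S(F) = -9 + F + F² (S(F) = (F² + F) - 9 = (F + F²) - 9 = -9 + F + F²)
1462*S(-14) = 1462*(-9 - 14 + (-14)²) = 1462*(-9 - 14 + 196) = 1462*173 = 252926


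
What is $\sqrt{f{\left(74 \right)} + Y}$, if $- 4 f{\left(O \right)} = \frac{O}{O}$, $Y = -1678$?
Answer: $\frac{7 i \sqrt{137}}{2} \approx 40.966 i$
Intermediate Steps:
$f{\left(O \right)} = - \frac{1}{4}$ ($f{\left(O \right)} = - \frac{O \frac{1}{O}}{4} = \left(- \frac{1}{4}\right) 1 = - \frac{1}{4}$)
$\sqrt{f{\left(74 \right)} + Y} = \sqrt{- \frac{1}{4} - 1678} = \sqrt{- \frac{6713}{4}} = \frac{7 i \sqrt{137}}{2}$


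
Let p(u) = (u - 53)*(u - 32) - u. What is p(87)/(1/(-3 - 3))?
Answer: -10698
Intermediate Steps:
p(u) = -u + (-53 + u)*(-32 + u) (p(u) = (-53 + u)*(-32 + u) - u = -u + (-53 + u)*(-32 + u))
p(87)/(1/(-3 - 3)) = (1696 + 87**2 - 86*87)/(1/(-3 - 3)) = (1696 + 7569 - 7482)/(1/(-6)) = 1783/(-1/6) = 1783*(-6) = -10698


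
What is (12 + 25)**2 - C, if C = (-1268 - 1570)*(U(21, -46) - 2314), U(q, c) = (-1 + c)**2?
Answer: -296621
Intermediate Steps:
C = 297990 (C = (-1268 - 1570)*((-1 - 46)**2 - 2314) = -2838*((-47)**2 - 2314) = -2838*(2209 - 2314) = -2838*(-105) = 297990)
(12 + 25)**2 - C = (12 + 25)**2 - 1*297990 = 37**2 - 297990 = 1369 - 297990 = -296621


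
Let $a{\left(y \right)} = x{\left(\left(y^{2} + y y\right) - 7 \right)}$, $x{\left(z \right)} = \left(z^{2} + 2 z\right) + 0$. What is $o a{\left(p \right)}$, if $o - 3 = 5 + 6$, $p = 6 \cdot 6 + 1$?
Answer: $104493522$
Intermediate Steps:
$p = 37$ ($p = 36 + 1 = 37$)
$x{\left(z \right)} = z^{2} + 2 z$
$a{\left(y \right)} = \left(-7 + 2 y^{2}\right) \left(-5 + 2 y^{2}\right)$ ($a{\left(y \right)} = \left(\left(y^{2} + y y\right) - 7\right) \left(2 - \left(7 - y^{2} - y y\right)\right) = \left(\left(y^{2} + y^{2}\right) - 7\right) \left(2 + \left(\left(y^{2} + y^{2}\right) - 7\right)\right) = \left(2 y^{2} - 7\right) \left(2 + \left(2 y^{2} - 7\right)\right) = \left(-7 + 2 y^{2}\right) \left(2 + \left(-7 + 2 y^{2}\right)\right) = \left(-7 + 2 y^{2}\right) \left(-5 + 2 y^{2}\right)$)
$o = 14$ ($o = 3 + \left(5 + 6\right) = 3 + 11 = 14$)
$o a{\left(p \right)} = 14 \left(35 - 24 \cdot 37^{2} + 4 \cdot 37^{4}\right) = 14 \left(35 - 32856 + 4 \cdot 1874161\right) = 14 \left(35 - 32856 + 7496644\right) = 14 \cdot 7463823 = 104493522$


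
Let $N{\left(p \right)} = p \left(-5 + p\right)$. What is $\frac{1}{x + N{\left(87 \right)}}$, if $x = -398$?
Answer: $\frac{1}{6736} \approx 0.00014846$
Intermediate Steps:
$\frac{1}{x + N{\left(87 \right)}} = \frac{1}{-398 + 87 \left(-5 + 87\right)} = \frac{1}{-398 + 87 \cdot 82} = \frac{1}{-398 + 7134} = \frac{1}{6736}$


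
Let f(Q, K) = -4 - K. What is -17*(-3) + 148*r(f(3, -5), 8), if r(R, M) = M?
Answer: 1235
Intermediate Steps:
-17*(-3) + 148*r(f(3, -5), 8) = -17*(-3) + 148*8 = 51 + 1184 = 1235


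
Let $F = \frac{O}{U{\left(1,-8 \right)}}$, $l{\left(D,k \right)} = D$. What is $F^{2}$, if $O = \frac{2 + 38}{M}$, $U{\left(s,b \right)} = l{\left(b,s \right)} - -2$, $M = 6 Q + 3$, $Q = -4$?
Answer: $\frac{400}{3969} \approx 0.10078$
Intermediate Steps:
$M = -21$ ($M = 6 \left(-4\right) + 3 = -24 + 3 = -21$)
$U{\left(s,b \right)} = 2 + b$ ($U{\left(s,b \right)} = b - -2 = b + 2 = 2 + b$)
$O = - \frac{40}{21}$ ($O = \frac{2 + 38}{-21} = 40 \left(- \frac{1}{21}\right) = - \frac{40}{21} \approx -1.9048$)
$F = \frac{20}{63}$ ($F = - \frac{40}{21 \left(2 - 8\right)} = - \frac{40}{21 \left(-6\right)} = \left(- \frac{40}{21}\right) \left(- \frac{1}{6}\right) = \frac{20}{63} \approx 0.31746$)
$F^{2} = \left(\frac{20}{63}\right)^{2} = \frac{400}{3969}$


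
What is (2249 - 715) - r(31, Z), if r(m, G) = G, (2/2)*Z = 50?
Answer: 1484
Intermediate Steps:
Z = 50
(2249 - 715) - r(31, Z) = (2249 - 715) - 1*50 = 1534 - 50 = 1484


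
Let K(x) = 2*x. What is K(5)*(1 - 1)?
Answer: 0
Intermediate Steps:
K(5)*(1 - 1) = (2*5)*(1 - 1) = 10*0 = 0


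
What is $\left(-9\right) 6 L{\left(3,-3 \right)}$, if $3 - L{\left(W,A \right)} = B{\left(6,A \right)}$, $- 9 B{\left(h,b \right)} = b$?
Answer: $-144$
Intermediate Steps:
$B{\left(h,b \right)} = - \frac{b}{9}$
$L{\left(W,A \right)} = 3 + \frac{A}{9}$ ($L{\left(W,A \right)} = 3 - - \frac{A}{9} = 3 + \frac{A}{9}$)
$\left(-9\right) 6 L{\left(3,-3 \right)} = \left(-9\right) 6 \left(3 + \frac{1}{9} \left(-3\right)\right) = - 54 \left(3 - \frac{1}{3}\right) = \left(-54\right) \frac{8}{3} = -144$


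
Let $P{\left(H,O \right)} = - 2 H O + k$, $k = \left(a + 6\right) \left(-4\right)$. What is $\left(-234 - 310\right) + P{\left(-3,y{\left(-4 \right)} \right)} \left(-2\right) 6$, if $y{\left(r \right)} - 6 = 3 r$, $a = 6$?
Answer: $464$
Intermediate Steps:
$k = -48$ ($k = \left(6 + 6\right) \left(-4\right) = 12 \left(-4\right) = -48$)
$y{\left(r \right)} = 6 + 3 r$
$P{\left(H,O \right)} = -48 - 2 H O$ ($P{\left(H,O \right)} = - 2 H O - 48 = -48 - 2 H O$)
$\left(-234 - 310\right) + P{\left(-3,y{\left(-4 \right)} \right)} \left(-2\right) 6 = \left(-234 - 310\right) + \left(-48 - - 6 \left(6 + 3 \left(-4\right)\right)\right) \left(-2\right) 6 = -544 + \left(-48 - - 6 \left(6 - 12\right)\right) \left(-2\right) 6 = -544 + \left(-48 - \left(-6\right) \left(-6\right)\right) \left(-2\right) 6 = -544 + \left(-48 - 36\right) \left(-2\right) 6 = -544 + \left(-84\right) \left(-2\right) 6 = -544 + 168 \cdot 6 = -544 + 1008 = 464$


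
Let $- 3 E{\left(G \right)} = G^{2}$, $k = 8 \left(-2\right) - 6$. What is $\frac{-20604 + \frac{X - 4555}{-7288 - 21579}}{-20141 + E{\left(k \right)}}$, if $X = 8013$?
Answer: $\frac{1784337378}{1758202369} \approx 1.0149$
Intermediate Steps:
$k = -22$ ($k = -16 - 6 = -22$)
$E{\left(G \right)} = - \frac{G^{2}}{3}$
$\frac{-20604 + \frac{X - 4555}{-7288 - 21579}}{-20141 + E{\left(k \right)}} = \frac{-20604 + \frac{8013 - 4555}{-7288 - 21579}}{-20141 - \frac{\left(-22\right)^{2}}{3}} = \frac{-20604 + \frac{3458}{-28867}}{-20141 - \frac{484}{3}} = \frac{-20604 + 3458 \left(- \frac{1}{28867}\right)}{-20141 - \frac{484}{3}} = \frac{-20604 - \frac{3458}{28867}}{- \frac{60907}{3}} = \left(- \frac{594779126}{28867}\right) \left(- \frac{3}{60907}\right) = \frac{1784337378}{1758202369}$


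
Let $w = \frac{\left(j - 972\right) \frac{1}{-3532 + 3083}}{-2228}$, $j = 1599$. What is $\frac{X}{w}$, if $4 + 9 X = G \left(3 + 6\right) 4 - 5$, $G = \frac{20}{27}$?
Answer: $\frac{53019716}{16929} \approx 3131.9$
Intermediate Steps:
$G = \frac{20}{27}$ ($G = 20 \cdot \frac{1}{27} = \frac{20}{27} \approx 0.74074$)
$X = \frac{53}{27}$ ($X = - \frac{4}{9} + \frac{\frac{20 \left(3 + 6\right) 4}{27} - 5}{9} = - \frac{4}{9} + \frac{\frac{20 \cdot 9 \cdot 4}{27} - 5}{9} = - \frac{4}{9} + \frac{\frac{20}{27} \cdot 36 - 5}{9} = - \frac{4}{9} + \frac{\frac{80}{3} - 5}{9} = - \frac{4}{9} + \frac{1}{9} \cdot \frac{65}{3} = - \frac{4}{9} + \frac{65}{27} = \frac{53}{27} \approx 1.963$)
$w = \frac{627}{1000372}$ ($w = \frac{\left(1599 - 972\right) \frac{1}{-3532 + 3083}}{-2228} = \frac{627}{-449} \left(- \frac{1}{2228}\right) = 627 \left(- \frac{1}{449}\right) \left(- \frac{1}{2228}\right) = \left(- \frac{627}{449}\right) \left(- \frac{1}{2228}\right) = \frac{627}{1000372} \approx 0.00062677$)
$\frac{X}{w} = \frac{53}{27 \cdot \frac{627}{1000372}} = \frac{53}{27} \cdot \frac{1000372}{627} = \frac{53019716}{16929}$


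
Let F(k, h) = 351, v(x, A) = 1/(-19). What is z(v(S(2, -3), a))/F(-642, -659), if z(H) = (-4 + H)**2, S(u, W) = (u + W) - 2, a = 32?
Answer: 5929/126711 ≈ 0.046791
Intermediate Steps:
S(u, W) = -2 + W + u (S(u, W) = (W + u) - 2 = -2 + W + u)
v(x, A) = -1/19
z(v(S(2, -3), a))/F(-642, -659) = (-4 - 1/19)**2/351 = (-77/19)**2*(1/351) = (5929/361)*(1/351) = 5929/126711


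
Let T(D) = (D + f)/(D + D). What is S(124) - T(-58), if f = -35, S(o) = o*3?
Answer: 43059/116 ≈ 371.20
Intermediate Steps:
S(o) = 3*o
T(D) = (-35 + D)/(2*D) (T(D) = (D - 35)/(D + D) = (-35 + D)/((2*D)) = (-35 + D)*(1/(2*D)) = (-35 + D)/(2*D))
S(124) - T(-58) = 3*124 - (-35 - 58)/(2*(-58)) = 372 - (-1)*(-93)/(2*58) = 372 - 1*93/116 = 372 - 93/116 = 43059/116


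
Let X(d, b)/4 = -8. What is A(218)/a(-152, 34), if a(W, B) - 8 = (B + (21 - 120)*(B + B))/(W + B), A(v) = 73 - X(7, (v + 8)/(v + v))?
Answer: 6195/3821 ≈ 1.6213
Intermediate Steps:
X(d, b) = -32 (X(d, b) = 4*(-8) = -32)
A(v) = 105 (A(v) = 73 - 1*(-32) = 73 + 32 = 105)
a(W, B) = 8 - 197*B/(B + W) (a(W, B) = 8 + (B + (21 - 120)*(B + B))/(W + B) = 8 + (B - 198*B)/(B + W) = 8 + (-197*B)/(B + W) = 8 - 197*B/(B + W))
A(218)/a(-152, 34) = 105/(((-189*34 + 8*(-152))/(34 - 152))) = 105/(((-6426 - 1216)/(-118))) = 105/((-1/118*(-7642))) = 105/(3821/59) = 105*(59/3821) = 6195/3821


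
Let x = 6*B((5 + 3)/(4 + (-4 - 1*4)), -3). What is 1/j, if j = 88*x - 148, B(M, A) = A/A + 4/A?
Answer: -1/324 ≈ -0.0030864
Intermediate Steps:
B(M, A) = 1 + 4/A
x = -2 (x = 6*((4 - 3)/(-3)) = 6*(-1/3*1) = 6*(-1/3) = -2)
j = -324 (j = 88*(-2) - 148 = -176 - 148 = -324)
1/j = 1/(-324) = -1/324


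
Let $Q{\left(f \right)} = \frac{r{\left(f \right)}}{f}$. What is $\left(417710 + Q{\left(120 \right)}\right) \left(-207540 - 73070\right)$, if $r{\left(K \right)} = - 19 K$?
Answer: $-117208271510$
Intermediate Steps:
$Q{\left(f \right)} = -19$ ($Q{\left(f \right)} = \frac{\left(-19\right) f}{f} = -19$)
$\left(417710 + Q{\left(120 \right)}\right) \left(-207540 - 73070\right) = \left(417710 - 19\right) \left(-207540 - 73070\right) = 417691 \left(-280610\right) = -117208271510$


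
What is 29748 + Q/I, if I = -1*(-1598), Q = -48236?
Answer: 23744534/799 ≈ 29718.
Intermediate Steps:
I = 1598
29748 + Q/I = 29748 - 48236/1598 = 29748 - 48236*1/1598 = 29748 - 24118/799 = 23744534/799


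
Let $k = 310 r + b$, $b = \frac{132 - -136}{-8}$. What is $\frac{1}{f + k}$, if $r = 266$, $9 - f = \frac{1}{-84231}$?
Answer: $\frac{168462}{13887249203} \approx 1.2131 \cdot 10^{-5}$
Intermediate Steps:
$f = \frac{758080}{84231}$ ($f = 9 - \frac{1}{-84231} = 9 - - \frac{1}{84231} = 9 + \frac{1}{84231} = \frac{758080}{84231} \approx 9.0$)
$b = - \frac{67}{2}$ ($b = \left(132 + 136\right) \left(- \frac{1}{8}\right) = 268 \left(- \frac{1}{8}\right) = - \frac{67}{2} \approx -33.5$)
$k = \frac{164853}{2}$ ($k = 310 \cdot 266 - \frac{67}{2} = 82460 - \frac{67}{2} = \frac{164853}{2} \approx 82427.0$)
$\frac{1}{f + k} = \frac{1}{\frac{758080}{84231} + \frac{164853}{2}} = \frac{1}{\frac{13887249203}{168462}} = \frac{168462}{13887249203}$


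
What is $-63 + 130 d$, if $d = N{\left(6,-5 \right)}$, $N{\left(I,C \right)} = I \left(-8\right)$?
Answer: $-6303$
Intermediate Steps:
$N{\left(I,C \right)} = - 8 I$
$d = -48$ ($d = \left(-8\right) 6 = -48$)
$-63 + 130 d = -63 + 130 \left(-48\right) = -63 - 6240 = -6303$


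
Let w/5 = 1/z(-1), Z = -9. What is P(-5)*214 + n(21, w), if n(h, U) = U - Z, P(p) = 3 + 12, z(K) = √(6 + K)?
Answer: 3219 + √5 ≈ 3221.2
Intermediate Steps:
P(p) = 15
w = √5 (w = 5/(√(6 - 1)) = 5/(√5) = 5*(√5/5) = √5 ≈ 2.2361)
n(h, U) = 9 + U (n(h, U) = U - 1*(-9) = U + 9 = 9 + U)
P(-5)*214 + n(21, w) = 15*214 + (9 + √5) = 3210 + (9 + √5) = 3219 + √5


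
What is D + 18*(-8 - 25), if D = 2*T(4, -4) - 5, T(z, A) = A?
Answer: -607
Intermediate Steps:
D = -13 (D = 2*(-4) - 5 = -8 - 5 = -13)
D + 18*(-8 - 25) = -13 + 18*(-8 - 25) = -13 + 18*(-33) = -13 - 594 = -607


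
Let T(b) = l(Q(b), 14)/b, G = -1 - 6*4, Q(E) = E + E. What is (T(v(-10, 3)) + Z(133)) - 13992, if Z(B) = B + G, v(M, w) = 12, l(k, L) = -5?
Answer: -166613/12 ≈ -13884.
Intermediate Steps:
Q(E) = 2*E
G = -25 (G = -1 - 24 = -25)
T(b) = -5/b
Z(B) = -25 + B (Z(B) = B - 25 = -25 + B)
(T(v(-10, 3)) + Z(133)) - 13992 = (-5/12 + (-25 + 133)) - 13992 = (-5*1/12 + 108) - 13992 = (-5/12 + 108) - 13992 = 1291/12 - 13992 = -166613/12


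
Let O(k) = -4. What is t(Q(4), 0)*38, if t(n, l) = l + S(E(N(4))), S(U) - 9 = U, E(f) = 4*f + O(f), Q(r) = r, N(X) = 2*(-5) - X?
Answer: -1938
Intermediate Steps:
N(X) = -10 - X
E(f) = -4 + 4*f (E(f) = 4*f - 4 = -4 + 4*f)
S(U) = 9 + U
t(n, l) = -51 + l (t(n, l) = l + (9 + (-4 + 4*(-10 - 1*4))) = l + (9 + (-4 + 4*(-10 - 4))) = l + (9 + (-4 + 4*(-14))) = l + (9 + (-4 - 56)) = l + (9 - 60) = l - 51 = -51 + l)
t(Q(4), 0)*38 = (-51 + 0)*38 = -51*38 = -1938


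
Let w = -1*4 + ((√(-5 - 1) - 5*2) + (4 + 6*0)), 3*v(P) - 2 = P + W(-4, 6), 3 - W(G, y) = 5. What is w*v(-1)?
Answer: 10/3 - I*√6/3 ≈ 3.3333 - 0.8165*I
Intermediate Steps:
W(G, y) = -2 (W(G, y) = 3 - 1*5 = 3 - 5 = -2)
v(P) = P/3 (v(P) = ⅔ + (P - 2)/3 = ⅔ + (-2 + P)/3 = ⅔ + (-⅔ + P/3) = P/3)
w = -10 + I*√6 (w = -4 + ((√(-6) - 10) + (4 + 0)) = -4 + ((I*√6 - 10) + 4) = -4 + ((-10 + I*√6) + 4) = -4 + (-6 + I*√6) = -10 + I*√6 ≈ -10.0 + 2.4495*I)
w*v(-1) = (-10 + I*√6)*((⅓)*(-1)) = (-10 + I*√6)*(-⅓) = 10/3 - I*√6/3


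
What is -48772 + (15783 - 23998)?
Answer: -56987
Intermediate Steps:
-48772 + (15783 - 23998) = -48772 - 8215 = -56987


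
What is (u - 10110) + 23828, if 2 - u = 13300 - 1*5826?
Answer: 6246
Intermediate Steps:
u = -7472 (u = 2 - (13300 - 1*5826) = 2 - (13300 - 5826) = 2 - 1*7474 = 2 - 7474 = -7472)
(u - 10110) + 23828 = (-7472 - 10110) + 23828 = -17582 + 23828 = 6246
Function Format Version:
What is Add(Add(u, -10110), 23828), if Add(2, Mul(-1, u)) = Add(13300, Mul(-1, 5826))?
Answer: 6246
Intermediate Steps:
u = -7472 (u = Add(2, Mul(-1, Add(13300, Mul(-1, 5826)))) = Add(2, Mul(-1, Add(13300, -5826))) = Add(2, Mul(-1, 7474)) = Add(2, -7474) = -7472)
Add(Add(u, -10110), 23828) = Add(Add(-7472, -10110), 23828) = Add(-17582, 23828) = 6246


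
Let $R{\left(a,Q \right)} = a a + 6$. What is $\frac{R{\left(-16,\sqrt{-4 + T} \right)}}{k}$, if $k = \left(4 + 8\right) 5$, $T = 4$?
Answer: $\frac{131}{30} \approx 4.3667$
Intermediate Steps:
$R{\left(a,Q \right)} = 6 + a^{2}$ ($R{\left(a,Q \right)} = a^{2} + 6 = 6 + a^{2}$)
$k = 60$ ($k = 12 \cdot 5 = 60$)
$\frac{R{\left(-16,\sqrt{-4 + T} \right)}}{k} = \frac{6 + \left(-16\right)^{2}}{60} = \left(6 + 256\right) \frac{1}{60} = 262 \cdot \frac{1}{60} = \frac{131}{30}$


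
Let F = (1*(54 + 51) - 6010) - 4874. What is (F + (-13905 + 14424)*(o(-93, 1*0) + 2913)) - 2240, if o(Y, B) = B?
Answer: 1498828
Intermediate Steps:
F = -10779 (F = (1*105 - 6010) - 4874 = (105 - 6010) - 4874 = -5905 - 4874 = -10779)
(F + (-13905 + 14424)*(o(-93, 1*0) + 2913)) - 2240 = (-10779 + (-13905 + 14424)*(1*0 + 2913)) - 2240 = (-10779 + 519*(0 + 2913)) - 2240 = (-10779 + 519*2913) - 2240 = (-10779 + 1511847) - 2240 = 1501068 - 2240 = 1498828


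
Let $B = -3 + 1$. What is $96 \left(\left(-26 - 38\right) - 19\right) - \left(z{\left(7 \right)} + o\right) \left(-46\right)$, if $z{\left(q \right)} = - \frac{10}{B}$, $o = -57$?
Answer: $-10360$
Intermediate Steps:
$B = -2$
$z{\left(q \right)} = 5$ ($z{\left(q \right)} = - \frac{10}{-2} = \left(-10\right) \left(- \frac{1}{2}\right) = 5$)
$96 \left(\left(-26 - 38\right) - 19\right) - \left(z{\left(7 \right)} + o\right) \left(-46\right) = 96 \left(\left(-26 - 38\right) - 19\right) - \left(5 - 57\right) \left(-46\right) = 96 \left(-64 - 19\right) - \left(-52\right) \left(-46\right) = 96 \left(-83\right) - 2392 = -7968 - 2392 = -10360$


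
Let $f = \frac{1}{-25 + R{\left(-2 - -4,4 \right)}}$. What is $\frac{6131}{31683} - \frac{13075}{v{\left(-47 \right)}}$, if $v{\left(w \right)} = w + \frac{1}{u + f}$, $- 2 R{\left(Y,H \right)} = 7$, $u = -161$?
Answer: $\frac{761018810569}{2734052802} \approx 278.35$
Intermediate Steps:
$R{\left(Y,H \right)} = - \frac{7}{2}$ ($R{\left(Y,H \right)} = \left(- \frac{1}{2}\right) 7 = - \frac{7}{2}$)
$f = - \frac{2}{57}$ ($f = \frac{1}{-25 - \frac{7}{2}} = \frac{1}{- \frac{57}{2}} = - \frac{2}{57} \approx -0.035088$)
$v{\left(w \right)} = - \frac{57}{9179} + w$ ($v{\left(w \right)} = w + \frac{1}{-161 - \frac{2}{57}} = w + \frac{1}{- \frac{9179}{57}} = w - \frac{57}{9179} = - \frac{57}{9179} + w$)
$\frac{6131}{31683} - \frac{13075}{v{\left(-47 \right)}} = \frac{6131}{31683} - \frac{13075}{- \frac{57}{9179} - 47} = 6131 \cdot \frac{1}{31683} - \frac{13075}{- \frac{431470}{9179}} = \frac{6131}{31683} - - \frac{24003085}{86294} = \frac{6131}{31683} + \frac{24003085}{86294} = \frac{761018810569}{2734052802}$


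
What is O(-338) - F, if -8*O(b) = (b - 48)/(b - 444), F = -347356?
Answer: 1086529375/3128 ≈ 3.4736e+5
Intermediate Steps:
O(b) = -(-48 + b)/(8*(-444 + b)) (O(b) = -(b - 48)/(8*(b - 444)) = -(-48 + b)/(8*(-444 + b)))
O(-338) - F = (48 - 1*(-338))/(8*(-444 - 338)) - 1*(-347356) = (1/8)*(48 + 338)/(-782) + 347356 = (1/8)*(-1/782)*386 + 347356 = -193/3128 + 347356 = 1086529375/3128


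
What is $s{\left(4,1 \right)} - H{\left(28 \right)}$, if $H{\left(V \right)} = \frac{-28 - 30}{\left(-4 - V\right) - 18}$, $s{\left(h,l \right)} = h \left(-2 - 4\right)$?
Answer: $- \frac{629}{25} \approx -25.16$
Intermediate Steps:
$s{\left(h,l \right)} = - 6 h$ ($s{\left(h,l \right)} = h \left(-6\right) = - 6 h$)
$H{\left(V \right)} = - \frac{58}{-22 - V}$
$s{\left(4,1 \right)} - H{\left(28 \right)} = \left(-6\right) 4 - \frac{58}{22 + 28} = -24 - \frac{58}{50} = -24 - 58 \cdot \frac{1}{50} = -24 - \frac{29}{25} = - \frac{629}{25}$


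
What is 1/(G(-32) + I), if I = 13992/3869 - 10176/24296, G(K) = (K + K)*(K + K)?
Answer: 221701/908796208 ≈ 0.00024395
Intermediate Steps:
G(K) = 4*K² (G(K) = (2*K)*(2*K) = 4*K²)
I = 708912/221701 (I = 13992*(1/3869) - 10176*1/24296 = 264/73 - 1272/3037 = 708912/221701 ≈ 3.1976)
1/(G(-32) + I) = 1/(4*(-32)² + 708912/221701) = 1/(4*1024 + 708912/221701) = 1/(4096 + 708912/221701) = 1/(908796208/221701) = 221701/908796208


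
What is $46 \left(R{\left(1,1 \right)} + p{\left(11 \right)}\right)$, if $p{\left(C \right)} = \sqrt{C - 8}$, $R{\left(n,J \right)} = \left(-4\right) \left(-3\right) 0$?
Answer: $46 \sqrt{3} \approx 79.674$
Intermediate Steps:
$R{\left(n,J \right)} = 0$ ($R{\left(n,J \right)} = 12 \cdot 0 = 0$)
$p{\left(C \right)} = \sqrt{-8 + C}$
$46 \left(R{\left(1,1 \right)} + p{\left(11 \right)}\right) = 46 \left(0 + \sqrt{-8 + 11}\right) = 46 \left(0 + \sqrt{3}\right) = 46 \sqrt{3}$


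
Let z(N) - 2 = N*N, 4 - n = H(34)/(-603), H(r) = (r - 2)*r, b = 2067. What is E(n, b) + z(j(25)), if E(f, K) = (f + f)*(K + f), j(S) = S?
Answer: 8977289843/363609 ≈ 24689.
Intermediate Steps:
H(r) = r*(-2 + r) (H(r) = (-2 + r)*r = r*(-2 + r))
n = 3500/603 (n = 4 - 34*(-2 + 34)/(-603) = 4 - 34*32*(-1)/603 = 4 - 1088*(-1)/603 = 4 - 1*(-1088/603) = 4 + 1088/603 = 3500/603 ≈ 5.8043)
z(N) = 2 + N² (z(N) = 2 + N*N = 2 + N²)
E(f, K) = 2*f*(K + f) (E(f, K) = (2*f)*(K + f) = 2*f*(K + f))
E(n, b) + z(j(25)) = 2*(3500/603)*(2067 + 3500/603) + (2 + 25²) = 2*(3500/603)*(1249901/603) + (2 + 625) = 8749307000/363609 + 627 = 8977289843/363609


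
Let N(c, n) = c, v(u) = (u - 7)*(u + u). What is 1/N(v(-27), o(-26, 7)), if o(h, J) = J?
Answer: 1/1836 ≈ 0.00054466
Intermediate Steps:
v(u) = 2*u*(-7 + u) (v(u) = (-7 + u)*(2*u) = 2*u*(-7 + u))
1/N(v(-27), o(-26, 7)) = 1/(2*(-27)*(-7 - 27)) = 1/(2*(-27)*(-34)) = 1/1836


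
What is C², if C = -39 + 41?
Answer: 4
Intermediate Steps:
C = 2
C² = 2² = 4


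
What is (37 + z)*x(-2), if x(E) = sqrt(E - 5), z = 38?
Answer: 75*I*sqrt(7) ≈ 198.43*I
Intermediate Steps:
x(E) = sqrt(-5 + E)
(37 + z)*x(-2) = (37 + 38)*sqrt(-5 - 2) = 75*sqrt(-7) = 75*(I*sqrt(7)) = 75*I*sqrt(7)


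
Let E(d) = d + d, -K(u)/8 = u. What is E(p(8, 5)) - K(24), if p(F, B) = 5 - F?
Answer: 186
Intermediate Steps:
K(u) = -8*u
E(d) = 2*d
E(p(8, 5)) - K(24) = 2*(5 - 1*8) - (-8)*24 = 2*(5 - 8) - 1*(-192) = 2*(-3) + 192 = -6 + 192 = 186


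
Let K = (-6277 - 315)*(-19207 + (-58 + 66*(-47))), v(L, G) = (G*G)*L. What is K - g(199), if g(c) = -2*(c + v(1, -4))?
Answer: 147443694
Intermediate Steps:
v(L, G) = L*G² (v(L, G) = G²*L = L*G²)
K = 147443264 (K = -6592*(-19207 + (-58 - 3102)) = -6592*(-19207 - 3160) = -6592*(-22367) = 147443264)
g(c) = -32 - 2*c (g(c) = -2*(c + 1*(-4)²) = -2*(c + 1*16) = -2*(c + 16) = -2*(16 + c) = -32 - 2*c)
K - g(199) = 147443264 - (-32 - 2*199) = 147443264 - (-32 - 398) = 147443264 - 1*(-430) = 147443264 + 430 = 147443694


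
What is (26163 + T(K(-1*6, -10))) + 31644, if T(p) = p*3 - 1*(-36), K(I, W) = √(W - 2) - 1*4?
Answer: 57831 + 6*I*√3 ≈ 57831.0 + 10.392*I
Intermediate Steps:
K(I, W) = -4 + √(-2 + W) (K(I, W) = √(-2 + W) - 4 = -4 + √(-2 + W))
T(p) = 36 + 3*p (T(p) = 3*p + 36 = 36 + 3*p)
(26163 + T(K(-1*6, -10))) + 31644 = (26163 + (36 + 3*(-4 + √(-2 - 10)))) + 31644 = (26163 + (36 + 3*(-4 + √(-12)))) + 31644 = (26163 + (36 + 3*(-4 + 2*I*√3))) + 31644 = (26163 + (36 + (-12 + 6*I*√3))) + 31644 = (26163 + (24 + 6*I*√3)) + 31644 = (26187 + 6*I*√3) + 31644 = 57831 + 6*I*√3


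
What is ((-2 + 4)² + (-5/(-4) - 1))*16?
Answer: 68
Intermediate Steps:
((-2 + 4)² + (-5/(-4) - 1))*16 = (2² + (-¼*(-5) - 1))*16 = (4 + (5/4 - 1))*16 = (4 + ¼)*16 = (17/4)*16 = 68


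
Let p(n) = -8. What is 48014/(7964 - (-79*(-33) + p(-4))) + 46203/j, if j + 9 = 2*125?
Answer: 259450469/1292965 ≈ 200.66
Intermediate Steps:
j = 241 (j = -9 + 2*125 = -9 + 250 = 241)
48014/(7964 - (-79*(-33) + p(-4))) + 46203/j = 48014/(7964 - (-79*(-33) - 8)) + 46203/241 = 48014/(7964 - (2607 - 8)) + 46203*(1/241) = 48014/(7964 - 1*2599) + 46203/241 = 48014/(7964 - 2599) + 46203/241 = 48014/5365 + 46203/241 = 259450469/1292965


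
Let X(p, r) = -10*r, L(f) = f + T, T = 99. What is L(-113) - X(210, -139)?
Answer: -1404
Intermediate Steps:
L(f) = 99 + f (L(f) = f + 99 = 99 + f)
L(-113) - X(210, -139) = (99 - 113) - (-10)*(-139) = -14 - 1*1390 = -14 - 1390 = -1404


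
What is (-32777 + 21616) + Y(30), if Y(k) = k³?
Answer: 15839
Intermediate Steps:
(-32777 + 21616) + Y(30) = (-32777 + 21616) + 30³ = -11161 + 27000 = 15839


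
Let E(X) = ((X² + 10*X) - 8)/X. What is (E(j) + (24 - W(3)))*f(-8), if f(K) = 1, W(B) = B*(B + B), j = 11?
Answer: 289/11 ≈ 26.273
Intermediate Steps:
W(B) = 2*B² (W(B) = B*(2*B) = 2*B²)
E(X) = (-8 + X² + 10*X)/X
(E(j) + (24 - W(3)))*f(-8) = ((10 + 11 - 8/11) + (24 - 2*3²))*1 = ((10 + 11 - 8*1/11) + (24 - 2*9))*1 = ((10 + 11 - 8/11) + (24 - 1*18))*1 = (223/11 + (24 - 18))*1 = (223/11 + 6)*1 = (289/11)*1 = 289/11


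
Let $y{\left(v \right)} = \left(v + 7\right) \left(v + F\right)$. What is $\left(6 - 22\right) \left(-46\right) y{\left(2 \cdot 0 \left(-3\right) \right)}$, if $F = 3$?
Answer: $15456$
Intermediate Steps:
$y{\left(v \right)} = \left(3 + v\right) \left(7 + v\right)$ ($y{\left(v \right)} = \left(v + 7\right) \left(v + 3\right) = \left(7 + v\right) \left(3 + v\right) = \left(3 + v\right) \left(7 + v\right)$)
$\left(6 - 22\right) \left(-46\right) y{\left(2 \cdot 0 \left(-3\right) \right)} = \left(6 - 22\right) \left(-46\right) \left(21 + \left(2 \cdot 0 \left(-3\right)\right)^{2} + 10 \cdot 2 \cdot 0 \left(-3\right)\right) = \left(6 - 22\right) \left(-46\right) \left(21 + \left(0 \left(-3\right)\right)^{2} + 10 \cdot 0 \left(-3\right)\right) = \left(-16\right) \left(-46\right) \left(21 + 0^{2} + 10 \cdot 0\right) = 736 \left(21 + 0 + 0\right) = 736 \cdot 21 = 15456$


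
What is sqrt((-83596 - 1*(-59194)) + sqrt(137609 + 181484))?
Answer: sqrt(-24402 + sqrt(319093)) ≈ 154.39*I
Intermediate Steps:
sqrt((-83596 - 1*(-59194)) + sqrt(137609 + 181484)) = sqrt((-83596 + 59194) + sqrt(319093)) = sqrt(-24402 + sqrt(319093))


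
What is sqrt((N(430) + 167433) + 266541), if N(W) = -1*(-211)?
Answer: sqrt(434185) ≈ 658.93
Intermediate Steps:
N(W) = 211
sqrt((N(430) + 167433) + 266541) = sqrt((211 + 167433) + 266541) = sqrt(167644 + 266541) = sqrt(434185)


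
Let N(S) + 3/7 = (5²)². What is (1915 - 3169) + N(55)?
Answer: -4406/7 ≈ -629.43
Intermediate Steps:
N(S) = 4372/7 (N(S) = -3/7 + (5²)² = -3/7 + 25² = -3/7 + 625 = 4372/7)
(1915 - 3169) + N(55) = (1915 - 3169) + 4372/7 = -1254 + 4372/7 = -4406/7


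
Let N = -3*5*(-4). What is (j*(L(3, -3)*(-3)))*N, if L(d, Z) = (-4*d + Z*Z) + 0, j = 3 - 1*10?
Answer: -3780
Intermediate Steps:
j = -7 (j = 3 - 10 = -7)
L(d, Z) = Z² - 4*d (L(d, Z) = (-4*d + Z²) + 0 = (Z² - 4*d) + 0 = Z² - 4*d)
N = 60 (N = -15*(-4) = 60)
(j*(L(3, -3)*(-3)))*N = -7*((-3)² - 4*3)*(-3)*60 = -7*(9 - 12)*(-3)*60 = -(-21)*(-3)*60 = -7*9*60 = -63*60 = -3780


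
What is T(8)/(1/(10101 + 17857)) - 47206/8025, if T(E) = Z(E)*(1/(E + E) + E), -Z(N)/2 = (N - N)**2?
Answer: -47206/8025 ≈ -5.8824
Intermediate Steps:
Z(N) = 0 (Z(N) = -2*(N - N)**2 = -2*0**2 = -2*0 = 0)
T(E) = 0 (T(E) = 0*(1/(E + E) + E) = 0*(1/(2*E) + E) = 0*(E + 1/(2*E)) = 0)
T(8)/(1/(10101 + 17857)) - 47206/8025 = 0/(1/(10101 + 17857)) - 47206/8025 = 0/(1/27958) - 47206*1/8025 = 0/(1/27958) - 47206/8025 = 0*27958 - 47206/8025 = 0 - 47206/8025 = -47206/8025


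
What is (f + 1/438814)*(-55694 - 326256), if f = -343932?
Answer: 28822362685160825/219407 ≈ 1.3136e+11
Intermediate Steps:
(f + 1/438814)*(-55694 - 326256) = (-343932 + 1/438814)*(-55694 - 326256) = (-343932 + 1/438814)*(-381950) = -150922176647/438814*(-381950) = 28822362685160825/219407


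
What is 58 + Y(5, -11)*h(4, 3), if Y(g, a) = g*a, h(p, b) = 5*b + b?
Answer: -932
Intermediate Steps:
h(p, b) = 6*b
Y(g, a) = a*g
58 + Y(5, -11)*h(4, 3) = 58 + (-11*5)*(6*3) = 58 - 55*18 = 58 - 990 = -932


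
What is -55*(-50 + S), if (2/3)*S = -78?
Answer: 9185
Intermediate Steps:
S = -117 (S = (3/2)*(-78) = -117)
-55*(-50 + S) = -55*(-50 - 117) = -55*(-167) = 9185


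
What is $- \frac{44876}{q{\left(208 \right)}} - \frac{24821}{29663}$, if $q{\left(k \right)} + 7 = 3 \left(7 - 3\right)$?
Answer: $- \frac{1331280893}{148315} \approx -8976.0$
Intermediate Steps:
$q{\left(k \right)} = 5$ ($q{\left(k \right)} = -7 + 3 \left(7 - 3\right) = -7 + 3 \cdot 4 = -7 + 12 = 5$)
$- \frac{44876}{q{\left(208 \right)}} - \frac{24821}{29663} = - \frac{44876}{5} - \frac{24821}{29663} = - \frac{1331280893}{148315}$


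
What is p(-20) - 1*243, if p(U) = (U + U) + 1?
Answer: -282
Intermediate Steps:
p(U) = 1 + 2*U (p(U) = 2*U + 1 = 1 + 2*U)
p(-20) - 1*243 = (1 + 2*(-20)) - 1*243 = (1 - 40) - 243 = -39 - 243 = -282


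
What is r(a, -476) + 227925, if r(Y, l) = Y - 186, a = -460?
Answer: 227279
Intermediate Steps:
r(Y, l) = -186 + Y
r(a, -476) + 227925 = (-186 - 460) + 227925 = -646 + 227925 = 227279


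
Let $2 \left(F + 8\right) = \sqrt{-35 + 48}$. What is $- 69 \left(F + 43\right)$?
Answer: $-2415 - \frac{69 \sqrt{13}}{2} \approx -2539.4$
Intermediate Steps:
$F = -8 + \frac{\sqrt{13}}{2}$ ($F = -8 + \frac{\sqrt{-35 + 48}}{2} = -8 + \frac{\sqrt{13}}{2} \approx -6.1972$)
$- 69 \left(F + 43\right) = - 69 \left(\left(-8 + \frac{\sqrt{13}}{2}\right) + 43\right) = - 69 \left(35 + \frac{\sqrt{13}}{2}\right) = -2415 - \frac{69 \sqrt{13}}{2}$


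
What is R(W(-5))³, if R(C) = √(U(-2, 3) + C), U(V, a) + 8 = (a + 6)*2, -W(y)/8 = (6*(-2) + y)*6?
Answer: 826*√826 ≈ 23739.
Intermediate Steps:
W(y) = 576 - 48*y (W(y) = -8*(6*(-2) + y)*6 = -8*(-12 + y)*6 = -8*(-72 + 6*y) = 576 - 48*y)
U(V, a) = 4 + 2*a (U(V, a) = -8 + (a + 6)*2 = -8 + (6 + a)*2 = -8 + (12 + 2*a) = 4 + 2*a)
R(C) = √(10 + C) (R(C) = √((4 + 2*3) + C) = √((4 + 6) + C) = √(10 + C))
R(W(-5))³ = (√(10 + (576 - 48*(-5))))³ = (√(10 + (576 + 240)))³ = (√(10 + 816))³ = (√826)³ = 826*√826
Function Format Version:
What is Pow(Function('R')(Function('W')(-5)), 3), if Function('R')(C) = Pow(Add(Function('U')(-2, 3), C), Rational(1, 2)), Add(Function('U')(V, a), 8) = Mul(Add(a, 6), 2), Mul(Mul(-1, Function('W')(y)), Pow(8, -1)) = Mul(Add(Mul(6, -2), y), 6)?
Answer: Mul(826, Pow(826, Rational(1, 2))) ≈ 23739.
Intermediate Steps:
Function('W')(y) = Add(576, Mul(-48, y)) (Function('W')(y) = Mul(-8, Mul(Add(Mul(6, -2), y), 6)) = Mul(-8, Mul(Add(-12, y), 6)) = Mul(-8, Add(-72, Mul(6, y))) = Add(576, Mul(-48, y)))
Function('U')(V, a) = Add(4, Mul(2, a)) (Function('U')(V, a) = Add(-8, Mul(Add(a, 6), 2)) = Add(-8, Mul(Add(6, a), 2)) = Add(-8, Add(12, Mul(2, a))) = Add(4, Mul(2, a)))
Function('R')(C) = Pow(Add(10, C), Rational(1, 2)) (Function('R')(C) = Pow(Add(Add(4, Mul(2, 3)), C), Rational(1, 2)) = Pow(Add(Add(4, 6), C), Rational(1, 2)) = Pow(Add(10, C), Rational(1, 2)))
Pow(Function('R')(Function('W')(-5)), 3) = Pow(Pow(Add(10, Add(576, Mul(-48, -5))), Rational(1, 2)), 3) = Pow(Pow(Add(10, Add(576, 240)), Rational(1, 2)), 3) = Pow(Pow(Add(10, 816), Rational(1, 2)), 3) = Pow(Pow(826, Rational(1, 2)), 3) = Mul(826, Pow(826, Rational(1, 2)))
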